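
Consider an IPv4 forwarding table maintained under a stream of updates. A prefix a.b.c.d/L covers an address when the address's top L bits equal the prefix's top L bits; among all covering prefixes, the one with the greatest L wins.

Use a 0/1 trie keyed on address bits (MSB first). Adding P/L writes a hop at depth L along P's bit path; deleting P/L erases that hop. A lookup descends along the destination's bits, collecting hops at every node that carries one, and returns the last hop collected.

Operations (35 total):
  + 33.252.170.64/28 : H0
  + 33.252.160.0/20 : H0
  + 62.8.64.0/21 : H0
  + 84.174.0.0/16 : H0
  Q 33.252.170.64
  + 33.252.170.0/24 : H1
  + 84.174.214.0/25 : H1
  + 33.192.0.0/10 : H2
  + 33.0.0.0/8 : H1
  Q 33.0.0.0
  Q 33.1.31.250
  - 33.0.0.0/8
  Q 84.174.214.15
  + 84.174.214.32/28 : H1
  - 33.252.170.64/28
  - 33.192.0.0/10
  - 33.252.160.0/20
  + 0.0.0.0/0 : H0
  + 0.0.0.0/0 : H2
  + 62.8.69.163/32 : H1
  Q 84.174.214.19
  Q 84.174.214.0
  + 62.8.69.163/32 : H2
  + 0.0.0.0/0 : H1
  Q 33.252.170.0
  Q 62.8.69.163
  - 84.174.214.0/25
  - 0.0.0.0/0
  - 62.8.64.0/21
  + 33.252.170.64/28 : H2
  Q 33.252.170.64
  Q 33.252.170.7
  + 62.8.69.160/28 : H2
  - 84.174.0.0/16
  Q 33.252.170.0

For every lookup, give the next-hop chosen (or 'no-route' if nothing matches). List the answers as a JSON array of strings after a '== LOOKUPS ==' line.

Process each operation:
  add 33.252.170.64/28 -> H0 at depth 28
  add 33.252.160.0/20 -> H0 at depth 20
  add 62.8.64.0/21 -> H0 at depth 21
  add 84.174.0.0/16 -> H0 at depth 16
  ? 33.252.170.64  path d0:-→d1:-→d2:-→d3:-→d4:-→d5:-→d6:-→d7:-→d8:-→d9:-→d10:-→d11:-→d12:-→d13:-→d14:-→d15:-→d16:-→d17:-→d18:-→d19:-→d20:H0→d21:-→d22:-→d23:-→d24:-→d25:-→d26:-→d27:-→d28:H0  best=H0
  add 33.252.170.0/24 -> H1 at depth 24
  add 84.174.214.0/25 -> H1 at depth 25
  add 33.192.0.0/10 -> H2 at depth 10
  add 33.0.0.0/8 -> H1 at depth 8
  ? 33.0.0.0  path d0:-→d1:-→d2:-→d3:-→d4:-→d5:-→d6:-→d7:-→d8:H1  best=H1
  ? 33.1.31.250  path d0:-→d1:-→d2:-→d3:-→d4:-→d5:-→d6:-→d7:-→d8:H1  best=H1
  del 33.0.0.0/8 (clear depth 8)
  ? 84.174.214.15  path d0:-→d1:-→d2:-→d3:-→d4:-→d5:-→d6:-→d7:-→d8:-→d9:-→d10:-→d11:-→d12:-→d13:-→d14:-→d15:-→d16:H0→d17:-→d18:-→d19:-→d20:-→d21:-→d22:-→d23:-→d24:-→d25:H1  best=H1
  add 84.174.214.32/28 -> H1 at depth 28
  del 33.252.170.64/28 (clear depth 28)
  del 33.192.0.0/10 (clear depth 10)
  del 33.252.160.0/20 (clear depth 20)
  add 0.0.0.0/0 -> H0 at depth 0
  add 0.0.0.0/0 -> H2 at depth 0
  add 62.8.69.163/32 -> H1 at depth 32
  ? 84.174.214.19  path d0:H2→d1:-→d2:-→d3:-→d4:-→d5:-→d6:-→d7:-→d8:-→d9:-→d10:-→d11:-→d12:-→d13:-→d14:-→d15:-→d16:H0→d17:-→d18:-→d19:-→d20:-→d21:-→d22:-→d23:-→d24:-→d25:H1→d26:-  best=H1
  ? 84.174.214.0  path d0:H2→d1:-→d2:-→d3:-→d4:-→d5:-→d6:-→d7:-→d8:-→d9:-→d10:-→d11:-→d12:-→d13:-→d14:-→d15:-→d16:H0→d17:-→d18:-→d19:-→d20:-→d21:-→d22:-→d23:-→d24:-→d25:H1→d26:-  best=H1
  add 62.8.69.163/32 -> H2 at depth 32
  add 0.0.0.0/0 -> H1 at depth 0
  ? 33.252.170.0  path d0:H1→d1:-→d2:-→d3:-→d4:-→d5:-→d6:-→d7:-→d8:-→d9:-→d10:-→d11:-→d12:-→d13:-→d14:-→d15:-→d16:-→d17:-→d18:-→d19:-→d20:-→d21:-→d22:-→d23:-→d24:H1→d25:-  best=H1
  ? 62.8.69.163  path d0:H1→d1:-→d2:-→d3:-→d4:-→d5:-→d6:-→d7:-→d8:-→d9:-→d10:-→d11:-→d12:-→d13:-→d14:-→d15:-→d16:-→d17:-→d18:-→d19:-→d20:-→d21:H0→d22:-→d23:-→d24:-→d25:-→d26:-→d27:-→d28:-→d29:-→d30:-→d31:-→d32:H2  best=H2
  del 84.174.214.0/25 (clear depth 25)
  del 0.0.0.0/0 (clear depth 0)
  del 62.8.64.0/21 (clear depth 21)
  add 33.252.170.64/28 -> H2 at depth 28
  ? 33.252.170.64  path d0:-→d1:-→d2:-→d3:-→d4:-→d5:-→d6:-→d7:-→d8:-→d9:-→d10:-→d11:-→d12:-→d13:-→d14:-→d15:-→d16:-→d17:-→d18:-→d19:-→d20:-→d21:-→d22:-→d23:-→d24:H1→d25:-→d26:-→d27:-→d28:H2  best=H2
  ? 33.252.170.7  path d0:-→d1:-→d2:-→d3:-→d4:-→d5:-→d6:-→d7:-→d8:-→d9:-→d10:-→d11:-→d12:-→d13:-→d14:-→d15:-→d16:-→d17:-→d18:-→d19:-→d20:-→d21:-→d22:-→d23:-→d24:H1→d25:-  best=H1
  add 62.8.69.160/28 -> H2 at depth 28
  del 84.174.0.0/16 (clear depth 16)
  ? 33.252.170.0  path d0:-→d1:-→d2:-→d3:-→d4:-→d5:-→d6:-→d7:-→d8:-→d9:-→d10:-→d11:-→d12:-→d13:-→d14:-→d15:-→d16:-→d17:-→d18:-→d19:-→d20:-→d21:-→d22:-→d23:-→d24:H1→d25:-  best=H1

== LOOKUPS ==
["H0","H1","H1","H1","H1","H1","H1","H2","H2","H1","H1"]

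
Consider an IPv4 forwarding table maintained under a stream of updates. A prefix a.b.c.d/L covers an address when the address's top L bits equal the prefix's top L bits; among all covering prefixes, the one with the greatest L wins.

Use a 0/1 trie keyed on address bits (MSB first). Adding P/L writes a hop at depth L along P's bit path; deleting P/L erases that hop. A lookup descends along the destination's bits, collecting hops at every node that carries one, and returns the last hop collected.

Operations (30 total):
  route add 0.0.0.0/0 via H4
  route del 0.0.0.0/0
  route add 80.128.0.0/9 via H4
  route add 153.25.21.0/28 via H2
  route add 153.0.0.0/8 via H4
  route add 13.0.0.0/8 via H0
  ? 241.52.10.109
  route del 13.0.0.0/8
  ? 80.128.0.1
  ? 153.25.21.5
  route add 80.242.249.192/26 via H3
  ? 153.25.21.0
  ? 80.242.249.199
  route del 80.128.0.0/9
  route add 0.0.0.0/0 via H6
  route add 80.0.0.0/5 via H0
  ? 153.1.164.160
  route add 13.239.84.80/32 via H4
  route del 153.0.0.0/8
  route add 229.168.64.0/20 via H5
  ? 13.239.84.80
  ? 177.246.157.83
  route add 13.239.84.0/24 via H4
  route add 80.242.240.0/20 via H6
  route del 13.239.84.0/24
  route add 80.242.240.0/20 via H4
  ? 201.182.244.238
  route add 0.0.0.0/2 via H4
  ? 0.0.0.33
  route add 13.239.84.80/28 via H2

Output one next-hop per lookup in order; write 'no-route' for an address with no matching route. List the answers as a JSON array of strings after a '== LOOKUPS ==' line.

Apply in order:
  add 0.0.0.0/0 -> H4 at depth 0
  del 0.0.0.0/0 (clear depth 0)
  add 80.128.0.0/9 -> H4 at depth 9
  add 153.25.21.0/28 -> H2 at depth 28
  add 153.0.0.0/8 -> H4 at depth 8
  add 13.0.0.0/8 -> H0 at depth 8
  Q 241.52.10.109: descend 1 ; hops seen [∅] ; pick no-route
  del 13.0.0.0/8 (clear depth 8)
  Q 80.128.0.1: descend 010100001 ; hops seen [H4] ; pick H4
  Q 153.25.21.5: descend 1001100100011001000101010000 ; hops seen [H4,H2] ; pick H2
  add 80.242.249.192/26 -> H3 at depth 26
  Q 153.25.21.0: descend 1001100100011001000101010000 ; hops seen [H4,H2] ; pick H2
  Q 80.242.249.199: descend 01010000111100101111100111 ; hops seen [H4,H3] ; pick H3
  del 80.128.0.0/9 (clear depth 9)
  add 0.0.0.0/0 -> H6 at depth 0
  add 80.0.0.0/5 -> H0 at depth 5
  Q 153.1.164.160: descend 10011001000 ; hops seen [H6,H4] ; pick H4
  add 13.239.84.80/32 -> H4 at depth 32
  del 153.0.0.0/8 (clear depth 8)
  add 229.168.64.0/20 -> H5 at depth 20
  Q 13.239.84.80: descend 00001101111011110101010001010000 ; hops seen [H6,H4] ; pick H4
  Q 177.246.157.83: descend 10 ; hops seen [H6] ; pick H6
  add 13.239.84.0/24 -> H4 at depth 24
  add 80.242.240.0/20 -> H6 at depth 20
  del 13.239.84.0/24 (clear depth 24)
  add 80.242.240.0/20 -> H4 at depth 20
  Q 201.182.244.238: descend 11 ; hops seen [H6] ; pick H6
  add 0.0.0.0/2 -> H4 at depth 2
  Q 0.0.0.33: descend 0000 ; hops seen [H6,H4] ; pick H4
  add 13.239.84.80/28 -> H2 at depth 28

== LOOKUPS ==
["no-route","H4","H2","H2","H3","H4","H4","H6","H6","H4"]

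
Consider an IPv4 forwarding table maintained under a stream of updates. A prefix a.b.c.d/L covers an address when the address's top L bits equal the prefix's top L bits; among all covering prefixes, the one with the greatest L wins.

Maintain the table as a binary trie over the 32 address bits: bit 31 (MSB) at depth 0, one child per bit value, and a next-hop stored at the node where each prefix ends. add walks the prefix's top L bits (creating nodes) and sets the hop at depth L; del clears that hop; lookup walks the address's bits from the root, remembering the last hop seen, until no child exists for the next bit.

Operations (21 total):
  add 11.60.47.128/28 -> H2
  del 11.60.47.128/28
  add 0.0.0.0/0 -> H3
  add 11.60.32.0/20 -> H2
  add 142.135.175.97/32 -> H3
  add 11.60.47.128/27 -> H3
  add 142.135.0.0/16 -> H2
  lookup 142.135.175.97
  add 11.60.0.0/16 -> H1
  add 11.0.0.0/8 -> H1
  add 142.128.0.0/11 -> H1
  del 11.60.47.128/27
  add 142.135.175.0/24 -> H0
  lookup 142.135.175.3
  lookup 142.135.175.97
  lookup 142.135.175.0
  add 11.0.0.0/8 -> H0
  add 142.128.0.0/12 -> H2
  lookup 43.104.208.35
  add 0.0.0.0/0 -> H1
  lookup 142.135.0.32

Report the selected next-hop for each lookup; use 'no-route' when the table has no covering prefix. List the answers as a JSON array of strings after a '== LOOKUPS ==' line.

Process each operation:
  + 11.60.47.128/28 (H2) depth=28
  del 11.60.47.128/28 (clear depth 28)
  + 0.0.0.0/0 (H3) depth=0
  + 11.60.32.0/20 (H2) depth=20
  + 142.135.175.97/32 (H3) depth=32
  + 11.60.47.128/27 (H3) depth=27
  + 142.135.0.0/16 (H2) depth=16
  ? 142.135.175.97  path d0:H3→d1:-→d2:-→d3:-→d4:-→d5:-→d6:-→d7:-→d8:-→d9:-→d10:-→d11:-→d12:-→d13:-→d14:-→d15:-→d16:H2→d17:-→d18:-→d19:-→d20:-→d21:-→d22:-→d23:-→d24:-→d25:-→d26:-→d27:-→d28:-→d29:-→d30:-→d31:-→d32:H3  best=H3
  + 11.60.0.0/16 (H1) depth=16
  + 11.0.0.0/8 (H1) depth=8
  + 142.128.0.0/11 (H1) depth=11
  del 11.60.47.128/27 (clear depth 27)
  + 142.135.175.0/24 (H0) depth=24
  ? 142.135.175.3  path d0:H3→d1:-→d2:-→d3:-→d4:-→d5:-→d6:-→d7:-→d8:-→d9:-→d10:-→d11:H1→d12:-→d13:-→d14:-→d15:-→d16:H2→d17:-→d18:-→d19:-→d20:-→d21:-→d22:-→d23:-→d24:H0→d25:-  best=H0
  ? 142.135.175.97  path d0:H3→d1:-→d2:-→d3:-→d4:-→d5:-→d6:-→d7:-→d8:-→d9:-→d10:-→d11:H1→d12:-→d13:-→d14:-→d15:-→d16:H2→d17:-→d18:-→d19:-→d20:-→d21:-→d22:-→d23:-→d24:H0→d25:-→d26:-→d27:-→d28:-→d29:-→d30:-→d31:-→d32:H3  best=H3
  ? 142.135.175.0  path d0:H3→d1:-→d2:-→d3:-→d4:-→d5:-→d6:-→d7:-→d8:-→d9:-→d10:-→d11:H1→d12:-→d13:-→d14:-→d15:-→d16:H2→d17:-→d18:-→d19:-→d20:-→d21:-→d22:-→d23:-→d24:H0→d25:-  best=H0
  + 11.0.0.0/8 (H0) depth=8
  + 142.128.0.0/12 (H2) depth=12
  ? 43.104.208.35  path d0:H3→d1:-→d2:-  best=H3
  + 0.0.0.0/0 (H1) depth=0
  ? 142.135.0.32  path d0:H1→d1:-→d2:-→d3:-→d4:-→d5:-→d6:-→d7:-→d8:-→d9:-→d10:-→d11:H1→d12:H2→d13:-→d14:-→d15:-→d16:H2  best=H2

== LOOKUPS ==
["H3","H0","H3","H0","H3","H2"]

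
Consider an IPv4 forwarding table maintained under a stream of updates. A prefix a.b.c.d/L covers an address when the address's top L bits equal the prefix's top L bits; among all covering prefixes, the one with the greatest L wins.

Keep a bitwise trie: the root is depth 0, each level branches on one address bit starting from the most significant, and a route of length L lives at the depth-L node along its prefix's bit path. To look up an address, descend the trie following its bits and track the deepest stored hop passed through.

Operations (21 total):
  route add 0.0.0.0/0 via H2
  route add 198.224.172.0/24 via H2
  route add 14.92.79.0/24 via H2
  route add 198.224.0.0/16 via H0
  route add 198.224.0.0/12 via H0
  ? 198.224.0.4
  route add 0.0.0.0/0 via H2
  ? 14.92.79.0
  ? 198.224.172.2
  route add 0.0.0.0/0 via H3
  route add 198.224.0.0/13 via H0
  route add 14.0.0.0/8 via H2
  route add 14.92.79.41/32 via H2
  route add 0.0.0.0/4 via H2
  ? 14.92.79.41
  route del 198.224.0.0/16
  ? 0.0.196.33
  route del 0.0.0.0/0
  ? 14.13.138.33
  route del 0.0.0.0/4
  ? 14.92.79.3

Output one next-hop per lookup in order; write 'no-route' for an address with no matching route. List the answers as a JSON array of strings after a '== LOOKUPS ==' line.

Process each operation:
  + 0.0.0.0/0 (H2) depth=0
  + 198.224.172.0/24 (H2) depth=24
  + 14.92.79.0/24 (H2) depth=24
  + 198.224.0.0/16 (H0) depth=16
  + 198.224.0.0/12 (H0) depth=12
  ? 198.224.0.4  path d0:H2→d1:-→d2:-→d3:-→d4:-→d5:-→d6:-→d7:-→d8:-→d9:-→d10:-→d11:-→d12:H0→d13:-→d14:-→d15:-→d16:H0  best=H0
  + 0.0.0.0/0 (H2) depth=0
  ? 14.92.79.0  path d0:H2→d1:-→d2:-→d3:-→d4:-→d5:-→d6:-→d7:-→d8:-→d9:-→d10:-→d11:-→d12:-→d13:-→d14:-→d15:-→d16:-→d17:-→d18:-→d19:-→d20:-→d21:-→d22:-→d23:-→d24:H2  best=H2
  ? 198.224.172.2  path d0:H2→d1:-→d2:-→d3:-→d4:-→d5:-→d6:-→d7:-→d8:-→d9:-→d10:-→d11:-→d12:H0→d13:-→d14:-→d15:-→d16:H0→d17:-→d18:-→d19:-→d20:-→d21:-→d22:-→d23:-→d24:H2  best=H2
  + 0.0.0.0/0 (H3) depth=0
  + 198.224.0.0/13 (H0) depth=13
  + 14.0.0.0/8 (H2) depth=8
  + 14.92.79.41/32 (H2) depth=32
  + 0.0.0.0/4 (H2) depth=4
  ? 14.92.79.41  path d0:H3→d1:-→d2:-→d3:-→d4:H2→d5:-→d6:-→d7:-→d8:H2→d9:-→d10:-→d11:-→d12:-→d13:-→d14:-→d15:-→d16:-→d17:-→d18:-→d19:-→d20:-→d21:-→d22:-→d23:-→d24:H2→d25:-→d26:-→d27:-→d28:-→d29:-→d30:-→d31:-→d32:H2  best=H2
  del 198.224.0.0/16 (clear depth 16)
  ? 0.0.196.33  path d0:H3→d1:-→d2:-→d3:-→d4:H2  best=H2
  del 0.0.0.0/0 (clear depth 0)
  ? 14.13.138.33  path d0:-→d1:-→d2:-→d3:-→d4:H2→d5:-→d6:-→d7:-→d8:H2→d9:-  best=H2
  del 0.0.0.0/4 (clear depth 4)
  ? 14.92.79.3  path d0:-→d1:-→d2:-→d3:-→d4:-→d5:-→d6:-→d7:-→d8:H2→d9:-→d10:-→d11:-→d12:-→d13:-→d14:-→d15:-→d16:-→d17:-→d18:-→d19:-→d20:-→d21:-→d22:-→d23:-→d24:H2→d25:-→d26:-  best=H2

== LOOKUPS ==
["H0","H2","H2","H2","H2","H2","H2"]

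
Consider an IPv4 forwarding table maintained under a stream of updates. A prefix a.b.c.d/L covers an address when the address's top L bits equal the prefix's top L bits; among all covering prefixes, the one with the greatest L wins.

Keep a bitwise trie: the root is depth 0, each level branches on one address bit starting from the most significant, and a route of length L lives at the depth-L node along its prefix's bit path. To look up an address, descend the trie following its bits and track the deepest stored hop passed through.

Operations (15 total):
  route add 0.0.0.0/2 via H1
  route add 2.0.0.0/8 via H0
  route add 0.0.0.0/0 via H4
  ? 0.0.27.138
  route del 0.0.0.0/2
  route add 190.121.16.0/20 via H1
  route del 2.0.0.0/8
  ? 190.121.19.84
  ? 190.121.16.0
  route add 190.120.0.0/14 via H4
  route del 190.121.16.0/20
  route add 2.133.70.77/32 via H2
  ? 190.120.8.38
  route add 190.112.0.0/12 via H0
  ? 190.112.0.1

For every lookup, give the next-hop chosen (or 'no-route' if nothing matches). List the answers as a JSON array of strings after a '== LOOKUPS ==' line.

Apply in order:
  + 0.0.0.0/2 (H1) depth=2
  + 2.0.0.0/8 (H0) depth=8
  + 0.0.0.0/0 (H4) depth=0
  lookup 0.0.27.138: bits 000000 walk d0:H4→d1:-→d2:H1→d3:-→d4:-→d5:-→d6:- -> H1
  - 0.0.0.0/2 clear@2
  + 190.121.16.0/20 (H1) depth=20
  - 2.0.0.0/8 clear@8
  lookup 190.121.19.84: bits 10111110011110010001 walk d0:H4→d1:-→d2:-→d3:-→d4:-→d5:-→d6:-→d7:-→d8:-→d9:-→d10:-→d11:-→d12:-→d13:-→d14:-→d15:-→d16:-→d17:-→d18:-→d19:-→d20:H1 -> H1
  lookup 190.121.16.0: bits 10111110011110010001 walk d0:H4→d1:-→d2:-→d3:-→d4:-→d5:-→d6:-→d7:-→d8:-→d9:-→d10:-→d11:-→d12:-→d13:-→d14:-→d15:-→d16:-→d17:-→d18:-→d19:-→d20:H1 -> H1
  + 190.120.0.0/14 (H4) depth=14
  - 190.121.16.0/20 clear@20
  + 2.133.70.77/32 (H2) depth=32
  lookup 190.120.8.38: bits 101111100111100 walk d0:H4→d1:-→d2:-→d3:-→d4:-→d5:-→d6:-→d7:-→d8:-→d9:-→d10:-→d11:-→d12:-→d13:-→d14:H4→d15:- -> H4
  + 190.112.0.0/12 (H0) depth=12
  lookup 190.112.0.1: bits 101111100111 walk d0:H4→d1:-→d2:-→d3:-→d4:-→d5:-→d6:-→d7:-→d8:-→d9:-→d10:-→d11:-→d12:H0 -> H0

== LOOKUPS ==
["H1","H1","H1","H4","H0"]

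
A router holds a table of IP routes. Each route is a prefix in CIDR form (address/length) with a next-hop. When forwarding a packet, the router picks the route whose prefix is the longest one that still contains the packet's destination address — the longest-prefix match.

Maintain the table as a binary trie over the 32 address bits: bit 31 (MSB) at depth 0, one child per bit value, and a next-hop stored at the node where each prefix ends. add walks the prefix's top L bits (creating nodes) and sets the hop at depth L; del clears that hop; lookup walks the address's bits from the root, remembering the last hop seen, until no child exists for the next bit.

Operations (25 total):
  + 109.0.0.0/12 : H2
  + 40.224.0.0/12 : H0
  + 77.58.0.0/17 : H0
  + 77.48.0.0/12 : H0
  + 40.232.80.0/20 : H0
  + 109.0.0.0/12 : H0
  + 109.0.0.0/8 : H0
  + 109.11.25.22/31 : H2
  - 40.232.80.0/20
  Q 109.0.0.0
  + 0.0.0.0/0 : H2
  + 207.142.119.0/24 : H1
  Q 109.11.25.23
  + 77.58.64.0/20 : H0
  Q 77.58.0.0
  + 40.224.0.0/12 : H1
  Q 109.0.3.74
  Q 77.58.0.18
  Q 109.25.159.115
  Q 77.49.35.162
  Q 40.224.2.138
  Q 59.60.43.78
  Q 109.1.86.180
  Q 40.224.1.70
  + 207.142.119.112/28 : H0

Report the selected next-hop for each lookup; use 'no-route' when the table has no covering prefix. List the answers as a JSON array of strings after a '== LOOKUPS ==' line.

Trace:
  + 109.0.0.0/12 (H2) depth=12
  + 40.224.0.0/12 (H0) depth=12
  + 77.58.0.0/17 (H0) depth=17
  + 77.48.0.0/12 (H0) depth=12
  + 40.232.80.0/20 (H0) depth=20
  + 109.0.0.0/12 (H0) depth=12
  + 109.0.0.0/8 (H0) depth=8
  + 109.11.25.22/31 (H2) depth=31
  - 40.232.80.0/20 clear@20
  ? 109.0.0.0  path d0:-→d1:-→d2:-→d3:-→d4:-→d5:-→d6:-→d7:-→d8:H0→d9:-→d10:-→d11:-→d12:H0  best=H0
  + 0.0.0.0/0 (H2) depth=0
  + 207.142.119.0/24 (H1) depth=24
  ? 109.11.25.23  path d0:H2→d1:-→d2:-→d3:-→d4:-→d5:-→d6:-→d7:-→d8:H0→d9:-→d10:-→d11:-→d12:H0→d13:-→d14:-→d15:-→d16:-→d17:-→d18:-→d19:-→d20:-→d21:-→d22:-→d23:-→d24:-→d25:-→d26:-→d27:-→d28:-→d29:-→d30:-→d31:H2  best=H2
  + 77.58.64.0/20 (H0) depth=20
  ? 77.58.0.0  path d0:H2→d1:-→d2:-→d3:-→d4:-→d5:-→d6:-→d7:-→d8:-→d9:-→d10:-→d11:-→d12:H0→d13:-→d14:-→d15:-→d16:-→d17:H0  best=H0
  + 40.224.0.0/12 (H1) depth=12
  ? 109.0.3.74  path d0:H2→d1:-→d2:-→d3:-→d4:-→d5:-→d6:-→d7:-→d8:H0→d9:-→d10:-→d11:-→d12:H0  best=H0
  ? 77.58.0.18  path d0:H2→d1:-→d2:-→d3:-→d4:-→d5:-→d6:-→d7:-→d8:-→d9:-→d10:-→d11:-→d12:H0→d13:-→d14:-→d15:-→d16:-→d17:H0  best=H0
  ? 109.25.159.115  path d0:H2→d1:-→d2:-→d3:-→d4:-→d5:-→d6:-→d7:-→d8:H0→d9:-→d10:-→d11:-  best=H0
  ? 77.49.35.162  path d0:H2→d1:-→d2:-→d3:-→d4:-→d5:-→d6:-→d7:-→d8:-→d9:-→d10:-→d11:-→d12:H0  best=H0
  ? 40.224.2.138  path d0:H2→d1:-→d2:-→d3:-→d4:-→d5:-→d6:-→d7:-→d8:-→d9:-→d10:-→d11:-→d12:H1  best=H1
  ? 59.60.43.78  path d0:H2→d1:-→d2:-→d3:-  best=H2
  ? 109.1.86.180  path d0:H2→d1:-→d2:-→d3:-→d4:-→d5:-→d6:-→d7:-→d8:H0→d9:-→d10:-→d11:-→d12:H0  best=H0
  ? 40.224.1.70  path d0:H2→d1:-→d2:-→d3:-→d4:-→d5:-→d6:-→d7:-→d8:-→d9:-→d10:-→d11:-→d12:H1  best=H1
  + 207.142.119.112/28 (H0) depth=28

== LOOKUPS ==
["H0","H2","H0","H0","H0","H0","H0","H1","H2","H0","H1"]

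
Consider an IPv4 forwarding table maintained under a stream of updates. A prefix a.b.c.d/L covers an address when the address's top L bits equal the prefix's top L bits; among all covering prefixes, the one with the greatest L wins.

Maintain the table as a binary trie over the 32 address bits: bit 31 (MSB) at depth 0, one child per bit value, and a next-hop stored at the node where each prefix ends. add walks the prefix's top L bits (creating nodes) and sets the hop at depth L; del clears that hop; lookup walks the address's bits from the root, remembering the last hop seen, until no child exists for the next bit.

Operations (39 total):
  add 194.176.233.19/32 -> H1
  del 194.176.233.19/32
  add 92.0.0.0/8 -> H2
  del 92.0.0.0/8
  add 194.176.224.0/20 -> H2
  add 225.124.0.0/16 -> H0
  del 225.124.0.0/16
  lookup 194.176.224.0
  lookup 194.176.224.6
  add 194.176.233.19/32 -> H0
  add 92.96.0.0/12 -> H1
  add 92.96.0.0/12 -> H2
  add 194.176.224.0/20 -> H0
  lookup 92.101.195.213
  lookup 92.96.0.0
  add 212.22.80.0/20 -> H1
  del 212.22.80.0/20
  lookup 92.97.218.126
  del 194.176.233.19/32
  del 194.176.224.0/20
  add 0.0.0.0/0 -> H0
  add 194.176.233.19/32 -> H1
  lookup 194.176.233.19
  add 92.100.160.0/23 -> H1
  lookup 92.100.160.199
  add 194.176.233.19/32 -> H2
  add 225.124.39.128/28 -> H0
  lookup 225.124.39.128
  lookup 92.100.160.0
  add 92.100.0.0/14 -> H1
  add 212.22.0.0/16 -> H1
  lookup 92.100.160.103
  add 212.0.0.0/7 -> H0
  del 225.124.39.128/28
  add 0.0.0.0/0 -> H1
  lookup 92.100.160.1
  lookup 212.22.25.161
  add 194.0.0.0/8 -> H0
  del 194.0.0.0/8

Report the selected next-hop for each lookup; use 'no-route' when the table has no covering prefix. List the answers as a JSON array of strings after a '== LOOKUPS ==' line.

Apply in order:
  + 194.176.233.19/32 (H1) depth=32
  del 194.176.233.19/32 (clear depth 32)
  + 92.0.0.0/8 (H2) depth=8
  del 92.0.0.0/8 (clear depth 8)
  + 194.176.224.0/20 (H2) depth=20
  + 225.124.0.0/16 (H0) depth=16
  del 225.124.0.0/16 (clear depth 16)
  Q 194.176.224.0: descend 11000010101100001110 ; hops seen [H2] ; pick H2
  Q 194.176.224.6: descend 11000010101100001110 ; hops seen [H2] ; pick H2
  + 194.176.233.19/32 (H0) depth=32
  + 92.96.0.0/12 (H1) depth=12
  + 92.96.0.0/12 (H2) depth=12
  + 194.176.224.0/20 (H0) depth=20
  Q 92.101.195.213: descend 010111000110 ; hops seen [H2] ; pick H2
  Q 92.96.0.0: descend 010111000110 ; hops seen [H2] ; pick H2
  + 212.22.80.0/20 (H1) depth=20
  del 212.22.80.0/20 (clear depth 20)
  Q 92.97.218.126: descend 010111000110 ; hops seen [H2] ; pick H2
  del 194.176.233.19/32 (clear depth 32)
  del 194.176.224.0/20 (clear depth 20)
  + 0.0.0.0/0 (H0) depth=0
  + 194.176.233.19/32 (H1) depth=32
  Q 194.176.233.19: descend 11000010101100001110100100010011 ; hops seen [H0,H1] ; pick H1
  + 92.100.160.0/23 (H1) depth=23
  Q 92.100.160.199: descend 01011100011001001010000 ; hops seen [H0,H2,H1] ; pick H1
  + 194.176.233.19/32 (H2) depth=32
  + 225.124.39.128/28 (H0) depth=28
  Q 225.124.39.128: descend 1110000101111100001001111000 ; hops seen [H0,H0] ; pick H0
  Q 92.100.160.0: descend 01011100011001001010000 ; hops seen [H0,H2,H1] ; pick H1
  + 92.100.0.0/14 (H1) depth=14
  + 212.22.0.0/16 (H1) depth=16
  Q 92.100.160.103: descend 01011100011001001010000 ; hops seen [H0,H2,H1,H1] ; pick H1
  + 212.0.0.0/7 (H0) depth=7
  del 225.124.39.128/28 (clear depth 28)
  + 0.0.0.0/0 (H1) depth=0
  Q 92.100.160.1: descend 01011100011001001010000 ; hops seen [H1,H2,H1,H1] ; pick H1
  Q 212.22.25.161: descend 11010100000101100 ; hops seen [H1,H0,H1] ; pick H1
  + 194.0.0.0/8 (H0) depth=8
  del 194.0.0.0/8 (clear depth 8)

== LOOKUPS ==
["H2","H2","H2","H2","H2","H1","H1","H0","H1","H1","H1","H1"]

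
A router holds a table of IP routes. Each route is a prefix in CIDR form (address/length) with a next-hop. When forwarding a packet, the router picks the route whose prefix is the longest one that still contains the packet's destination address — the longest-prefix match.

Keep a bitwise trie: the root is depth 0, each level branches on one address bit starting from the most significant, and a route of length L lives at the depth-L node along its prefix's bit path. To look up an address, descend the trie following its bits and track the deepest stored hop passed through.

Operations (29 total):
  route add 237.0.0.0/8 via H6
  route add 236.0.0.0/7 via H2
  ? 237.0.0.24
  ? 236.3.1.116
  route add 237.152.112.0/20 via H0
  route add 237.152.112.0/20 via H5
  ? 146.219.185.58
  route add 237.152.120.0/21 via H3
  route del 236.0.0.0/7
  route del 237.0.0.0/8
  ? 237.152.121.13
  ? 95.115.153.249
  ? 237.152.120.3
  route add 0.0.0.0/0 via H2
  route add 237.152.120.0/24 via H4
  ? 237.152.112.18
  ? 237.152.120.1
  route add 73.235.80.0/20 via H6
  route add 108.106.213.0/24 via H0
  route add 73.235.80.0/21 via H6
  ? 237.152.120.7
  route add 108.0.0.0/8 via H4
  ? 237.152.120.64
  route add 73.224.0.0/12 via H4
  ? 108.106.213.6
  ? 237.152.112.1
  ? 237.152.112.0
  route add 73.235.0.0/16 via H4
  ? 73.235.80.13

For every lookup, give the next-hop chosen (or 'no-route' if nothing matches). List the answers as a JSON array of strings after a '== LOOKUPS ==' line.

Process each operation:
  + 237.0.0.0/8 (H6) depth=8
  + 236.0.0.0/7 (H2) depth=7
  Q 237.0.0.24: descend 11101101 ; hops seen [H2,H6] ; pick H6
  Q 236.3.1.116: descend 1110110 ; hops seen [H2] ; pick H2
  + 237.152.112.0/20 (H0) depth=20
  + 237.152.112.0/20 (H5) depth=20
  Q 146.219.185.58: descend 1 ; hops seen [∅] ; pick no-route
  + 237.152.120.0/21 (H3) depth=21
  - 236.0.0.0/7 clear@7
  - 237.0.0.0/8 clear@8
  Q 237.152.121.13: descend 111011011001100001111 ; hops seen [H5,H3] ; pick H3
  Q 95.115.153.249: descend ε ; hops seen [∅] ; pick no-route
  Q 237.152.120.3: descend 111011011001100001111 ; hops seen [H5,H3] ; pick H3
  + 0.0.0.0/0 (H2) depth=0
  + 237.152.120.0/24 (H4) depth=24
  Q 237.152.112.18: descend 11101101100110000111 ; hops seen [H2,H5] ; pick H5
  Q 237.152.120.1: descend 111011011001100001111000 ; hops seen [H2,H5,H3,H4] ; pick H4
  + 73.235.80.0/20 (H6) depth=20
  + 108.106.213.0/24 (H0) depth=24
  + 73.235.80.0/21 (H6) depth=21
  Q 237.152.120.7: descend 111011011001100001111000 ; hops seen [H2,H5,H3,H4] ; pick H4
  + 108.0.0.0/8 (H4) depth=8
  Q 237.152.120.64: descend 111011011001100001111000 ; hops seen [H2,H5,H3,H4] ; pick H4
  + 73.224.0.0/12 (H4) depth=12
  Q 108.106.213.6: descend 011011000110101011010101 ; hops seen [H2,H4,H0] ; pick H0
  Q 237.152.112.1: descend 11101101100110000111 ; hops seen [H2,H5] ; pick H5
  Q 237.152.112.0: descend 11101101100110000111 ; hops seen [H2,H5] ; pick H5
  + 73.235.0.0/16 (H4) depth=16
  Q 73.235.80.13: descend 010010011110101101010 ; hops seen [H2,H4,H4,H6,H6] ; pick H6

== LOOKUPS ==
["H6","H2","no-route","H3","no-route","H3","H5","H4","H4","H4","H0","H5","H5","H6"]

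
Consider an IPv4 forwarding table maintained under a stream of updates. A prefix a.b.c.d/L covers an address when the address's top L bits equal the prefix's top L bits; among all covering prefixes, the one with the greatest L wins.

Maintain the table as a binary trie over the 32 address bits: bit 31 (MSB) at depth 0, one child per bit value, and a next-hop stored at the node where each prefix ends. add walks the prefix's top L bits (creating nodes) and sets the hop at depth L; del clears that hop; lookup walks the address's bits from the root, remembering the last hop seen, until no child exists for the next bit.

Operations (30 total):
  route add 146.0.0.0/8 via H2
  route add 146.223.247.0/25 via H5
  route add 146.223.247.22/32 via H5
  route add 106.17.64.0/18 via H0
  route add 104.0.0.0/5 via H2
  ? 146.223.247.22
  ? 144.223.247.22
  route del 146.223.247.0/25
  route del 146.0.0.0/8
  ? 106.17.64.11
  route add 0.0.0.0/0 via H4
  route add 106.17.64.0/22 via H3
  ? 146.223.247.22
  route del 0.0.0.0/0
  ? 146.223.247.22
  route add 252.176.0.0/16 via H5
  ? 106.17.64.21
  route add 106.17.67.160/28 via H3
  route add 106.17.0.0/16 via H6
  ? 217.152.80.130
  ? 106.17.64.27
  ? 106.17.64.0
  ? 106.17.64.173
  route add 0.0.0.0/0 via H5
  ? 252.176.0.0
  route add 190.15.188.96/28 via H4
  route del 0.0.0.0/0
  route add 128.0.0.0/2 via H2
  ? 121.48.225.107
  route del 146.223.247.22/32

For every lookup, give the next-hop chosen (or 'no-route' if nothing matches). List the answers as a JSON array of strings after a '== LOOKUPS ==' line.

Trace:
  + 146.0.0.0/8 (H2) depth=8
  + 146.223.247.0/25 (H5) depth=25
  + 146.223.247.22/32 (H5) depth=32
  + 106.17.64.0/18 (H0) depth=18
  + 104.0.0.0/5 (H2) depth=5
  ? 146.223.247.22  path d0:-→d1:-→d2:-→d3:-→d4:-→d5:-→d6:-→d7:-→d8:H2→d9:-→d10:-→d11:-→d12:-→d13:-→d14:-→d15:-→d16:-→d17:-→d18:-→d19:-→d20:-→d21:-→d22:-→d23:-→d24:-→d25:H5→d26:-→d27:-→d28:-→d29:-→d30:-→d31:-→d32:H5  best=H5
  ? 144.223.247.22  path d0:-→d1:-→d2:-→d3:-→d4:-→d5:-→d6:-  best=no-route
  - 146.223.247.0/25 clear@25
  - 146.0.0.0/8 clear@8
  ? 106.17.64.11  path d0:-→d1:-→d2:-→d3:-→d4:-→d5:H2→d6:-→d7:-→d8:-→d9:-→d10:-→d11:-→d12:-→d13:-→d14:-→d15:-→d16:-→d17:-→d18:H0  best=H0
  + 0.0.0.0/0 (H4) depth=0
  + 106.17.64.0/22 (H3) depth=22
  ? 146.223.247.22  path d0:H4→d1:-→d2:-→d3:-→d4:-→d5:-→d6:-→d7:-→d8:-→d9:-→d10:-→d11:-→d12:-→d13:-→d14:-→d15:-→d16:-→d17:-→d18:-→d19:-→d20:-→d21:-→d22:-→d23:-→d24:-→d25:-→d26:-→d27:-→d28:-→d29:-→d30:-→d31:-→d32:H5  best=H5
  - 0.0.0.0/0 clear@0
  ? 146.223.247.22  path d0:-→d1:-→d2:-→d3:-→d4:-→d5:-→d6:-→d7:-→d8:-→d9:-→d10:-→d11:-→d12:-→d13:-→d14:-→d15:-→d16:-→d17:-→d18:-→d19:-→d20:-→d21:-→d22:-→d23:-→d24:-→d25:-→d26:-→d27:-→d28:-→d29:-→d30:-→d31:-→d32:H5  best=H5
  + 252.176.0.0/16 (H5) depth=16
  ? 106.17.64.21  path d0:-→d1:-→d2:-→d3:-→d4:-→d5:H2→d6:-→d7:-→d8:-→d9:-→d10:-→d11:-→d12:-→d13:-→d14:-→d15:-→d16:-→d17:-→d18:H0→d19:-→d20:-→d21:-→d22:H3  best=H3
  + 106.17.67.160/28 (H3) depth=28
  + 106.17.0.0/16 (H6) depth=16
  ? 217.152.80.130  path d0:-→d1:-→d2:-  best=no-route
  ? 106.17.64.27  path d0:-→d1:-→d2:-→d3:-→d4:-→d5:H2→d6:-→d7:-→d8:-→d9:-→d10:-→d11:-→d12:-→d13:-→d14:-→d15:-→d16:H6→d17:-→d18:H0→d19:-→d20:-→d21:-→d22:H3  best=H3
  ? 106.17.64.0  path d0:-→d1:-→d2:-→d3:-→d4:-→d5:H2→d6:-→d7:-→d8:-→d9:-→d10:-→d11:-→d12:-→d13:-→d14:-→d15:-→d16:H6→d17:-→d18:H0→d19:-→d20:-→d21:-→d22:H3  best=H3
  ? 106.17.64.173  path d0:-→d1:-→d2:-→d3:-→d4:-→d5:H2→d6:-→d7:-→d8:-→d9:-→d10:-→d11:-→d12:-→d13:-→d14:-→d15:-→d16:H6→d17:-→d18:H0→d19:-→d20:-→d21:-→d22:H3  best=H3
  + 0.0.0.0/0 (H5) depth=0
  ? 252.176.0.0  path d0:H5→d1:-→d2:-→d3:-→d4:-→d5:-→d6:-→d7:-→d8:-→d9:-→d10:-→d11:-→d12:-→d13:-→d14:-→d15:-→d16:H5  best=H5
  + 190.15.188.96/28 (H4) depth=28
  - 0.0.0.0/0 clear@0
  + 128.0.0.0/2 (H2) depth=2
  ? 121.48.225.107  path d0:-→d1:-→d2:-→d3:-  best=no-route
  - 146.223.247.22/32 clear@32

== LOOKUPS ==
["H5","no-route","H0","H5","H5","H3","no-route","H3","H3","H3","H5","no-route"]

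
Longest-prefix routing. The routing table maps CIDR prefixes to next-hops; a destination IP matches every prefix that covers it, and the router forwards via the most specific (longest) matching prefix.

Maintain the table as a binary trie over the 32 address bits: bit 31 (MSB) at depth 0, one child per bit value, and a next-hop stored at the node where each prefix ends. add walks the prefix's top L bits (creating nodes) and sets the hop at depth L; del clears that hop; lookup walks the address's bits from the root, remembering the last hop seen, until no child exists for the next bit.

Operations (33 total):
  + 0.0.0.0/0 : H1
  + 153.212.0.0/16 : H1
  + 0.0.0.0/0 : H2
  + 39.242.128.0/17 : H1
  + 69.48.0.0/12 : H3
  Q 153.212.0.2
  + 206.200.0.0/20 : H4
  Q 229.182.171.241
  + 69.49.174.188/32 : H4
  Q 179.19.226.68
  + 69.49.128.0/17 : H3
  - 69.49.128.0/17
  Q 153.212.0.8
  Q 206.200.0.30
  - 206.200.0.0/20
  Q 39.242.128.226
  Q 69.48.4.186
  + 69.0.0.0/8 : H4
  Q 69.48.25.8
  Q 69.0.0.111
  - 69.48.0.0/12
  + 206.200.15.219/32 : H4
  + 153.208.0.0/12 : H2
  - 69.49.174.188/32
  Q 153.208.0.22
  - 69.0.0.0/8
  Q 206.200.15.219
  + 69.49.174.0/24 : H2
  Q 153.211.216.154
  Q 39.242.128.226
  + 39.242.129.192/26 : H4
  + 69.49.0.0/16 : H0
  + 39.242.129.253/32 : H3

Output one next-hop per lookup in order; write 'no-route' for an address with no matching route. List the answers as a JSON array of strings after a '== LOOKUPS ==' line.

Process each operation:
  add 0.0.0.0/0 -> H1 at depth 0
  add 153.212.0.0/16 -> H1 at depth 16
  add 0.0.0.0/0 -> H2 at depth 0
  add 39.242.128.0/17 -> H1 at depth 17
  add 69.48.0.0/12 -> H3 at depth 12
  Q 153.212.0.2: descend 1001100111010100 ; hops seen [H2,H1] ; pick H1
  add 206.200.0.0/20 -> H4 at depth 20
  Q 229.182.171.241: descend 11 ; hops seen [H2] ; pick H2
  add 69.49.174.188/32 -> H4 at depth 32
  Q 179.19.226.68: descend 10 ; hops seen [H2] ; pick H2
  add 69.49.128.0/17 -> H3 at depth 17
  - 69.49.128.0/17 clear@17
  Q 153.212.0.8: descend 1001100111010100 ; hops seen [H2,H1] ; pick H1
  Q 206.200.0.30: descend 11001110110010000000 ; hops seen [H2,H4] ; pick H4
  - 206.200.0.0/20 clear@20
  Q 39.242.128.226: descend 00100111111100101 ; hops seen [H2,H1] ; pick H1
  Q 69.48.4.186: descend 010001010011000 ; hops seen [H2,H3] ; pick H3
  add 69.0.0.0/8 -> H4 at depth 8
  Q 69.48.25.8: descend 010001010011000 ; hops seen [H2,H4,H3] ; pick H3
  Q 69.0.0.111: descend 0100010100 ; hops seen [H2,H4] ; pick H4
  - 69.48.0.0/12 clear@12
  add 206.200.15.219/32 -> H4 at depth 32
  add 153.208.0.0/12 -> H2 at depth 12
  - 69.49.174.188/32 clear@32
  Q 153.208.0.22: descend 1001100111010 ; hops seen [H2,H2] ; pick H2
  - 69.0.0.0/8 clear@8
  Q 206.200.15.219: descend 11001110110010000000111111011011 ; hops seen [H2,H4] ; pick H4
  add 69.49.174.0/24 -> H2 at depth 24
  Q 153.211.216.154: descend 1001100111010 ; hops seen [H2,H2] ; pick H2
  Q 39.242.128.226: descend 00100111111100101 ; hops seen [H2,H1] ; pick H1
  add 39.242.129.192/26 -> H4 at depth 26
  add 69.49.0.0/16 -> H0 at depth 16
  add 39.242.129.253/32 -> H3 at depth 32

== LOOKUPS ==
["H1","H2","H2","H1","H4","H1","H3","H3","H4","H2","H4","H2","H1"]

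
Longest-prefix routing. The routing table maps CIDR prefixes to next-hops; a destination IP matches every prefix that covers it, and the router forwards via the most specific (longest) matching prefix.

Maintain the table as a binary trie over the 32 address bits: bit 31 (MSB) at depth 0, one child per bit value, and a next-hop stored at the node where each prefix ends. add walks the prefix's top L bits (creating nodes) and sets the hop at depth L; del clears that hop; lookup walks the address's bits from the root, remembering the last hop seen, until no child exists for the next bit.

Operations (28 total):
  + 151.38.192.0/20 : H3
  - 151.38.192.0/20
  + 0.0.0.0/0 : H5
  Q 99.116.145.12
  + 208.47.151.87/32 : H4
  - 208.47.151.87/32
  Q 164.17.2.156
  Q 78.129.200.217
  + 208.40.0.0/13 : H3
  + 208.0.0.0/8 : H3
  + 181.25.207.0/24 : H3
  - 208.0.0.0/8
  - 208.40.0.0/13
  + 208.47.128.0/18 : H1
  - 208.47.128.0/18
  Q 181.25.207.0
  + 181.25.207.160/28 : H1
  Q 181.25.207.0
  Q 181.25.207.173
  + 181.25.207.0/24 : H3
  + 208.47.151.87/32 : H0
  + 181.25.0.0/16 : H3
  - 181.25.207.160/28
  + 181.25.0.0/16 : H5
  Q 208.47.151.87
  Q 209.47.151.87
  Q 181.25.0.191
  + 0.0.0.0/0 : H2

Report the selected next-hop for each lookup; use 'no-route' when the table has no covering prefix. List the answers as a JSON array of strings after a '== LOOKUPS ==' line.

Apply in order:
  add 151.38.192.0/20 -> H3 at depth 20
  del 151.38.192.0/20 (clear depth 20)
  add 0.0.0.0/0 -> H5 at depth 0
  lookup 99.116.145.12: bits ε walk d0:H5 -> H5
  add 208.47.151.87/32 -> H4 at depth 32
  del 208.47.151.87/32 (clear depth 32)
  lookup 164.17.2.156: bits 10 walk d0:H5→d1:-→d2:- -> H5
  lookup 78.129.200.217: bits ε walk d0:H5 -> H5
  add 208.40.0.0/13 -> H3 at depth 13
  add 208.0.0.0/8 -> H3 at depth 8
  add 181.25.207.0/24 -> H3 at depth 24
  del 208.0.0.0/8 (clear depth 8)
  del 208.40.0.0/13 (clear depth 13)
  add 208.47.128.0/18 -> H1 at depth 18
  del 208.47.128.0/18 (clear depth 18)
  lookup 181.25.207.0: bits 101101010001100111001111 walk d0:H5→d1:-→d2:-→d3:-→d4:-→d5:-→d6:-→d7:-→d8:-→d9:-→d10:-→d11:-→d12:-→d13:-→d14:-→d15:-→d16:-→d17:-→d18:-→d19:-→d20:-→d21:-→d22:-→d23:-→d24:H3 -> H3
  add 181.25.207.160/28 -> H1 at depth 28
  lookup 181.25.207.0: bits 101101010001100111001111 walk d0:H5→d1:-→d2:-→d3:-→d4:-→d5:-→d6:-→d7:-→d8:-→d9:-→d10:-→d11:-→d12:-→d13:-→d14:-→d15:-→d16:-→d17:-→d18:-→d19:-→d20:-→d21:-→d22:-→d23:-→d24:H3 -> H3
  lookup 181.25.207.173: bits 1011010100011001110011111010 walk d0:H5→d1:-→d2:-→d3:-→d4:-→d5:-→d6:-→d7:-→d8:-→d9:-→d10:-→d11:-→d12:-→d13:-→d14:-→d15:-→d16:-→d17:-→d18:-→d19:-→d20:-→d21:-→d22:-→d23:-→d24:H3→d25:-→d26:-→d27:-→d28:H1 -> H1
  add 181.25.207.0/24 -> H3 at depth 24
  add 208.47.151.87/32 -> H0 at depth 32
  add 181.25.0.0/16 -> H3 at depth 16
  del 181.25.207.160/28 (clear depth 28)
  add 181.25.0.0/16 -> H5 at depth 16
  lookup 208.47.151.87: bits 11010000001011111001011101010111 walk d0:H5→d1:-→d2:-→d3:-→d4:-→d5:-→d6:-→d7:-→d8:-→d9:-→d10:-→d11:-→d12:-→d13:-→d14:-→d15:-→d16:-→d17:-→d18:-→d19:-→d20:-→d21:-→d22:-→d23:-→d24:-→d25:-→d26:-→d27:-→d28:-→d29:-→d30:-→d31:-→d32:H0 -> H0
  lookup 209.47.151.87: bits 1101000 walk d0:H5→d1:-→d2:-→d3:-→d4:-→d5:-→d6:-→d7:- -> H5
  lookup 181.25.0.191: bits 1011010100011001 walk d0:H5→d1:-→d2:-→d3:-→d4:-→d5:-→d6:-→d7:-→d8:-→d9:-→d10:-→d11:-→d12:-→d13:-→d14:-→d15:-→d16:H5 -> H5
  add 0.0.0.0/0 -> H2 at depth 0

== LOOKUPS ==
["H5","H5","H5","H3","H3","H1","H0","H5","H5"]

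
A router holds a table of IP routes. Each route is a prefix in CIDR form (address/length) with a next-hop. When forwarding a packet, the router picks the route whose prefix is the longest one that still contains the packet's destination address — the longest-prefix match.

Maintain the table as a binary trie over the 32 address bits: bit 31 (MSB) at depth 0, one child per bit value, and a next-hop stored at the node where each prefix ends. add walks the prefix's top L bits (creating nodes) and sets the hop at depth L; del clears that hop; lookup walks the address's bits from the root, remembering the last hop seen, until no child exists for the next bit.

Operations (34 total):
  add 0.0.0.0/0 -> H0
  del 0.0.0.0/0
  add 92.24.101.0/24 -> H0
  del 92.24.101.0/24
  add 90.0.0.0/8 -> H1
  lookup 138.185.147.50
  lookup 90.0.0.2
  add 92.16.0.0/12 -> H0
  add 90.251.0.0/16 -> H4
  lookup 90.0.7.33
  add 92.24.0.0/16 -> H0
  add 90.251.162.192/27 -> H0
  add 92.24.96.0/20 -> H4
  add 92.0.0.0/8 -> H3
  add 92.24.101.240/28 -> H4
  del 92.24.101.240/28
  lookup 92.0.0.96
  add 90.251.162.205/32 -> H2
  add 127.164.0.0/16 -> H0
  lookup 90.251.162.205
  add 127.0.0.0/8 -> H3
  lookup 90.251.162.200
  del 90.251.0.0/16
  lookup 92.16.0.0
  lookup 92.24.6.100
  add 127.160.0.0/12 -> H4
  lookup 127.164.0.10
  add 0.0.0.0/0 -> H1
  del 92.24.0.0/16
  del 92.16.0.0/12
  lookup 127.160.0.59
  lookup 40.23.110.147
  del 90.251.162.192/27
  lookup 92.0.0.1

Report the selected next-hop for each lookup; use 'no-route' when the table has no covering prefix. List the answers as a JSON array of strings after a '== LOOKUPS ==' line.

Process each operation:
  add 0.0.0.0/0 -> H0 at depth 0
  del 0.0.0.0/0 (clear depth 0)
  add 92.24.101.0/24 -> H0 at depth 24
  del 92.24.101.0/24 (clear depth 24)
  add 90.0.0.0/8 -> H1 at depth 8
  Q 138.185.147.50: descend ε ; hops seen [∅] ; pick no-route
  Q 90.0.0.2: descend 01011010 ; hops seen [H1] ; pick H1
  add 92.16.0.0/12 -> H0 at depth 12
  add 90.251.0.0/16 -> H4 at depth 16
  Q 90.0.7.33: descend 01011010 ; hops seen [H1] ; pick H1
  add 92.24.0.0/16 -> H0 at depth 16
  add 90.251.162.192/27 -> H0 at depth 27
  add 92.24.96.0/20 -> H4 at depth 20
  add 92.0.0.0/8 -> H3 at depth 8
  add 92.24.101.240/28 -> H4 at depth 28
  del 92.24.101.240/28 (clear depth 28)
  Q 92.0.0.96: descend 01011100000 ; hops seen [H3] ; pick H3
  add 90.251.162.205/32 -> H2 at depth 32
  add 127.164.0.0/16 -> H0 at depth 16
  Q 90.251.162.205: descend 01011010111110111010001011001101 ; hops seen [H1,H4,H0,H2] ; pick H2
  add 127.0.0.0/8 -> H3 at depth 8
  Q 90.251.162.200: descend 01011010111110111010001011001 ; hops seen [H1,H4,H0] ; pick H0
  del 90.251.0.0/16 (clear depth 16)
  Q 92.16.0.0: descend 010111000001 ; hops seen [H3,H0] ; pick H0
  Q 92.24.6.100: descend 01011100000110000 ; hops seen [H3,H0,H0] ; pick H0
  add 127.160.0.0/12 -> H4 at depth 12
  Q 127.164.0.10: descend 0111111110100100 ; hops seen [H3,H4,H0] ; pick H0
  add 0.0.0.0/0 -> H1 at depth 0
  del 92.24.0.0/16 (clear depth 16)
  del 92.16.0.0/12 (clear depth 12)
  Q 127.160.0.59: descend 0111111110100 ; hops seen [H1,H3,H4] ; pick H4
  Q 40.23.110.147: descend 0 ; hops seen [H1] ; pick H1
  del 90.251.162.192/27 (clear depth 27)
  Q 92.0.0.1: descend 01011100000 ; hops seen [H1,H3] ; pick H3

== LOOKUPS ==
["no-route","H1","H1","H3","H2","H0","H0","H0","H0","H4","H1","H3"]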